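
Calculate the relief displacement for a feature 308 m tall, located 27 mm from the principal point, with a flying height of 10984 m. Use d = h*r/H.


d = h * r / H = 308 * 27 / 10984 = 0.76 mm

0.76 mm


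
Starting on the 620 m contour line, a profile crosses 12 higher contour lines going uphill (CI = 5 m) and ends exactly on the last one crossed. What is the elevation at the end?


elevation = 620 + 12 * 5 = 680 m

680 m


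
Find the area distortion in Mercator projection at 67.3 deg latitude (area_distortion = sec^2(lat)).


area_distortion = 1/cos^2(67.3) = 6.715

6.715


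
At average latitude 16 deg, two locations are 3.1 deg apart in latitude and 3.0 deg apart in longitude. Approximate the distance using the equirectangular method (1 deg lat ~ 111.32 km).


dlat_km = 3.1 * 111.32 = 345.092
dlon_km = 3.0 * 111.32 * cos(16) ≈ 321.023
dist = sqrt(345.092^2 + 321.023^2) ≈ 471.3 km

471.3 km


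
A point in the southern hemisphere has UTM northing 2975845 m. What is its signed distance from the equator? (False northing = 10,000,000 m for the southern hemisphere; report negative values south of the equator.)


For southern: actual = 2975845 - 10000000 = -7024155 m

-7024155 m


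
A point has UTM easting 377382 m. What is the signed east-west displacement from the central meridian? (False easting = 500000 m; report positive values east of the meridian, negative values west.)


displacement = 377382 - 500000 = -122618 m

-122618 m


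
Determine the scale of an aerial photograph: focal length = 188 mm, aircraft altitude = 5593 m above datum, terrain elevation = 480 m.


scale = f / (H - h) = 188 mm / 5113 m = 188 / 5113000 = 1:27197

1:27197


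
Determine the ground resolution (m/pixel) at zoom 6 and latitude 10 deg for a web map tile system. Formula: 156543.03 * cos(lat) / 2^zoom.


res = 156543.03 * cos(10) / 2^6 = 156543.03 * 0.98480775 / 64 = 2408.82 m/pixel

2408.82 m/pixel


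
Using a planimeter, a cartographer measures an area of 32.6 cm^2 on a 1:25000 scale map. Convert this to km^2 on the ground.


ground_area = 32.6 * (25000/100)^2 = 2037500.0 m^2 = 2.0375 km^2 ≈ 2.038 km^2

2.038 km^2


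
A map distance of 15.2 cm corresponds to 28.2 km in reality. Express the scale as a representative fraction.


ground = 28.2 km = 2820000 cm; RF denominator = ground / map = 2820000 / 15.2 ≈ 185526; RF = 1:185526

1:185526


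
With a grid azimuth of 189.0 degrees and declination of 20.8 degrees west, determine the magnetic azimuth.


magnetic azimuth = grid azimuth - declination (east +ve)
mag_az = 189.0 - -20.8 = 209.8 degrees

209.8 degrees


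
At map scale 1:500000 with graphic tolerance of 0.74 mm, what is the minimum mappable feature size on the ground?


ground = 0.74 mm * 500000 / 1000 = 370.0 m

370.0 m


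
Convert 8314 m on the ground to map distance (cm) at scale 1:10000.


map_cm = 8314 * 100 / 10000 = 83.14 cm

83.14 cm


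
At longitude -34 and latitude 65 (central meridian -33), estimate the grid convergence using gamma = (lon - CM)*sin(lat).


gamma = (-34 - -33) * sin(65) = -1 * 0.906308 = -0.906 degrees

-0.906 degrees


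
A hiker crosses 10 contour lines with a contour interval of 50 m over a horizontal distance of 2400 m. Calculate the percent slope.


elevation change = 10 * 50 = 500 m
slope = 500 / 2400 * 100 = 20.8%

20.8%


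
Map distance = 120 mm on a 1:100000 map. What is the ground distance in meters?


ground = 120 mm * 100000 / 1000 = 12000.0 m

12000.0 m


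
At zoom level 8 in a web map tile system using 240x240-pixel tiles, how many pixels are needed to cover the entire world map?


tiles per axis = 2^8 = 256
total tiles = 256^2 = 65536
pixels per axis = 256 * 240 = 61440
total pixels = 61440^2 = 3774873600

3774873600 pixels


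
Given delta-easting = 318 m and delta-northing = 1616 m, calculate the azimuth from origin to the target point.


az = atan2(318, 1616) = 11.1 deg
adjusted to 0-360: 11.1 degrees

11.1 degrees


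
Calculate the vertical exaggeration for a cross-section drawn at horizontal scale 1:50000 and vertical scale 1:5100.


VE = horizontal_scale / vertical_scale = 50000 / 5100 ≈ 9.8

9.8x


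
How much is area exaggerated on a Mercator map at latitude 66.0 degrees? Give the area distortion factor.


area_distortion = 1/cos^2(66.0) = 6.045

6.045


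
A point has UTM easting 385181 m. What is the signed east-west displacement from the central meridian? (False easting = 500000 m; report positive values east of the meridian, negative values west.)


displacement = 385181 - 500000 = -114819 m

-114819 m


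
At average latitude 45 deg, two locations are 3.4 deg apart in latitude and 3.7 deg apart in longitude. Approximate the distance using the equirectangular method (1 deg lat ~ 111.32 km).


dlat_km = 3.4 * 111.32 = 378.488
dlon_km = 3.7 * 111.32 * cos(45) ≈ 291.246
dist = sqrt(378.488^2 + 291.246^2) ≈ 477.6 km

477.6 km


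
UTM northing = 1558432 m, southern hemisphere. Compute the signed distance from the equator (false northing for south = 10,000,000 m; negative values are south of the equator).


For southern: actual = 1558432 - 10000000 = -8441568 m

-8441568 m


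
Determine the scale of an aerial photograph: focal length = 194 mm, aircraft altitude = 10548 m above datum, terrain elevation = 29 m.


scale = f / (H - h) = 194 mm / 10519 m = 194 / 10519000 = 1:54222

1:54222


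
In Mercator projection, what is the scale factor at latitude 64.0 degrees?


SF = 1 / cos(64.0) = 1 / 0.438371 = 2.281

2.281


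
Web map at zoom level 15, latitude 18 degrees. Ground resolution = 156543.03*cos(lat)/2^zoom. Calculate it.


res = 156543.03 * cos(18) / 2^15 = 156543.03 * 0.95105652 / 32768 = 4.54 m/pixel

4.54 m/pixel


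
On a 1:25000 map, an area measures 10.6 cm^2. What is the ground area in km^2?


ground_area = 10.6 * (25000/100)^2 = 662500.0 m^2 = 0.6625 km^2 ≈ 0.663 km^2

0.663 km^2


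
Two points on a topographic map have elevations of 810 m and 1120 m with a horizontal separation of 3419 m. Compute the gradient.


gradient = (1120 - 810) / 3419 = 310 / 3419 = 0.0907

0.0907


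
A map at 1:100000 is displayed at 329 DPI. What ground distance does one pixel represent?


pixel_cm = 2.54 / 329 ≈ 0.00772 cm
ground = pixel_cm * 100000 / 100 = 2.54 * 100000 / (329 * 100) = 254000 / 32900 ≈ 7.72 m

7.72 m


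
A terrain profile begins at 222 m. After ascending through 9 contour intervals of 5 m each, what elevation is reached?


elevation = 222 + 9 * 5 = 267 m

267 m


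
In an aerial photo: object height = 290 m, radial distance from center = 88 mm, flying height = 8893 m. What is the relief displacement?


d = h * r / H = 290 * 88 / 8893 = 2.87 mm

2.87 mm


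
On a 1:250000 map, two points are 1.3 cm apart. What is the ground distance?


ground = 1.3 cm * 250000 / 100 = 3250.0 m = 3.25 km

3.25 km


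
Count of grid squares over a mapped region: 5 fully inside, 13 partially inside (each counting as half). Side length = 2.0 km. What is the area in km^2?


effective squares = 5 + 13 * 0.5 = 11.5
area = 11.5 * 4.0 = 46.0 km^2

46.0 km^2


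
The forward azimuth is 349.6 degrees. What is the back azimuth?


back azimuth = (349.6 + 180) mod 360 = 169.6 degrees

169.6 degrees


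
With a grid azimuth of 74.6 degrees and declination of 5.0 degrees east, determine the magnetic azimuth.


magnetic azimuth = grid azimuth - declination (east +ve)
mag_az = 74.6 - 5.0 = 69.6 degrees

69.6 degrees


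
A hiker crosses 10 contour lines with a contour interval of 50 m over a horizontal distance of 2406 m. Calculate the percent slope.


elevation change = 10 * 50 = 500 m
slope = 500 / 2406 * 100 = 20.8%

20.8%


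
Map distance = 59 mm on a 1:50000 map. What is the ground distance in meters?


ground = 59 mm * 50000 / 1000 = 2950.0 m

2950.0 m


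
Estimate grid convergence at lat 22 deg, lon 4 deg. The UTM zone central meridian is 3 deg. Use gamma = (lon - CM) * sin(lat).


gamma = (4 - 3) * sin(22) = 1 * 0.374607 = 0.375 degrees

0.375 degrees


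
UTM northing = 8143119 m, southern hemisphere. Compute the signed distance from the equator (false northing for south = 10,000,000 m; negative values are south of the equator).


For southern: actual = 8143119 - 10000000 = -1856881 m

-1856881 m


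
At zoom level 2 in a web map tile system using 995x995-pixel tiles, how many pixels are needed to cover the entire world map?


tiles per axis = 2^2 = 4
total tiles = 4^2 = 16
pixels per axis = 4 * 995 = 3980
total pixels = 3980^2 = 15840400

15840400 pixels


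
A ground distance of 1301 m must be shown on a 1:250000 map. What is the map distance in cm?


map_cm = 1301 * 100 / 250000 = 0.5204 cm ≈ 0.52 cm

0.52 cm


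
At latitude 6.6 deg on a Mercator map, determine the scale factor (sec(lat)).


SF = 1 / cos(6.6) = 1 / 0.993373 = 1.007

1.007


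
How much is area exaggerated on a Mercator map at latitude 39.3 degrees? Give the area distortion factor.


area_distortion = 1/cos^2(39.3) = 1.67

1.67


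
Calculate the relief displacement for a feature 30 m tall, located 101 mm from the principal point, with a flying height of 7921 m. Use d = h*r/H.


d = h * r / H = 30 * 101 / 7921 = 0.38 mm

0.38 mm


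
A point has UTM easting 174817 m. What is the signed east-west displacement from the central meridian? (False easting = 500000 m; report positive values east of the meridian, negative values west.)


displacement = 174817 - 500000 = -325183 m

-325183 m


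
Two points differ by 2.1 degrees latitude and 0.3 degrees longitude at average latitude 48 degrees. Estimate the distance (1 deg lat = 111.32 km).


dlat_km = 2.1 * 111.32 = 233.772
dlon_km = 0.3 * 111.32 * cos(48) ≈ 22.346
dist = sqrt(233.772^2 + 22.346^2) ≈ 234.8 km

234.8 km


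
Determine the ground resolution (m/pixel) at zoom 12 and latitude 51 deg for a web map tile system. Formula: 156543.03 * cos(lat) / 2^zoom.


res = 156543.03 * cos(51) / 2^12 = 156543.03 * 0.62932039 / 4096 = 24.05 m/pixel

24.05 m/pixel


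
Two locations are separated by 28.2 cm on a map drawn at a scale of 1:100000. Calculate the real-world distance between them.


ground = 28.2 cm * 100000 / 100 = 28200.0 m = 28.2 km

28.2 km


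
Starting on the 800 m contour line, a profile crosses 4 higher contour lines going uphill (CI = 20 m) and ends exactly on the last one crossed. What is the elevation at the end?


elevation = 800 + 4 * 20 = 880 m

880 m


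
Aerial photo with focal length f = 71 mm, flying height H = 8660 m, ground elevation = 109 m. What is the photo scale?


scale = f / (H - h) = 71 mm / 8551 m = 71 / 8551000 = 1:120437

1:120437


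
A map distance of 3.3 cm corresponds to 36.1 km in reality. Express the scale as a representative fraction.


ground = 36.1 km = 3610000 cm; RF denominator = ground / map = 3610000 / 3.3 ≈ 1093939; RF = 1:1093939

1:1093939


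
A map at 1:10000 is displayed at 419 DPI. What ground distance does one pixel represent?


pixel_cm = 2.54 / 419 ≈ 0.006062 cm
ground = pixel_cm * 10000 / 100 = 2.54 * 10000 / (419 * 100) = 25400 / 41900 ≈ 0.61 m

0.61 m


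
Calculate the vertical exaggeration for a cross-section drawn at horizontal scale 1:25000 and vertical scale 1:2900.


VE = horizontal_scale / vertical_scale = 25000 / 2900 ≈ 8.6

8.6x


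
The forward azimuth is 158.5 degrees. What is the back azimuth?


back azimuth = (158.5 + 180) mod 360 = 338.5 degrees

338.5 degrees


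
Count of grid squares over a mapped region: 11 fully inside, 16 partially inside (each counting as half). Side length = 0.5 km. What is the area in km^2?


effective squares = 11 + 16 * 0.5 = 19.0
area = 19.0 * 0.25 = 4.75 km^2

4.75 km^2


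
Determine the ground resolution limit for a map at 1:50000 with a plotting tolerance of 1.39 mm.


ground = 1.39 mm * 50000 / 1000 = 69.5 m

69.5 m


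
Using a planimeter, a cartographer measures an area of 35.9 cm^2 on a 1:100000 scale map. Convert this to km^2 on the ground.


ground_area = 35.9 * (100000/100)^2 = 35900000.0 m^2 = 35.9 km^2

35.9 km^2


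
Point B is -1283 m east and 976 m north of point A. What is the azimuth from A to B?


az = atan2(-1283, 976) = -52.7 deg
adjusted to 0-360: 307.3 degrees

307.3 degrees


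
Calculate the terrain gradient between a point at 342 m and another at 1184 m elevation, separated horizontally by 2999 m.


gradient = (1184 - 342) / 2999 = 842 / 2999 = 0.2808

0.2808


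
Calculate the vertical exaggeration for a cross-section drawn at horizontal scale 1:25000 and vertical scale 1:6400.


VE = horizontal_scale / vertical_scale = 25000 / 6400 = 3.90625 ≈ 3.9

3.9x


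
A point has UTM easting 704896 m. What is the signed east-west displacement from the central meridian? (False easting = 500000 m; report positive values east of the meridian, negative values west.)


displacement = 704896 - 500000 = 204896 m

204896 m


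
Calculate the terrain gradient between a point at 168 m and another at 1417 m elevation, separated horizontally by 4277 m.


gradient = (1417 - 168) / 4277 = 1249 / 4277 = 0.292

0.292


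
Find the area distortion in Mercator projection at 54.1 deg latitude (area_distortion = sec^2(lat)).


area_distortion = 1/cos^2(54.1) = 2.908

2.908


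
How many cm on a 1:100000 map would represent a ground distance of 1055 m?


map_cm = 1055 * 100 / 100000 = 1.055 cm ≈ 1.06 cm

1.06 cm


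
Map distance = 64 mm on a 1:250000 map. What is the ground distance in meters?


ground = 64 mm * 250000 / 1000 = 16000.0 m

16000.0 m


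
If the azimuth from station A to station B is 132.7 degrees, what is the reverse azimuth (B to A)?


back azimuth = (132.7 + 180) mod 360 = 312.7 degrees

312.7 degrees


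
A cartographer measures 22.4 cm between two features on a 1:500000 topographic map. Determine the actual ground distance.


ground = 22.4 cm * 500000 / 100 = 112000.0 m = 112.0 km

112.0 km


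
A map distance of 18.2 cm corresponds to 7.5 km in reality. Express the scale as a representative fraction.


ground = 7.5 km = 750000 cm; RF denominator = ground / map = 750000 / 18.2 ≈ 41209; RF = 1:41209

1:41209


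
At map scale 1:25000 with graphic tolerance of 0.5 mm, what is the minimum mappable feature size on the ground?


ground = 0.5 mm * 25000 / 1000 = 12.5 m

12.5 m


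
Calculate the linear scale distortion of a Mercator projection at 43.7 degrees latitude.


SF = 1 / cos(43.7) = 1 / 0.722967 = 1.383

1.383


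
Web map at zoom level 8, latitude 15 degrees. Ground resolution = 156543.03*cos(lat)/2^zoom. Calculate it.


res = 156543.03 * cos(15) / 2^8 = 156543.03 * 0.96592583 / 256 = 590.66 m/pixel

590.66 m/pixel


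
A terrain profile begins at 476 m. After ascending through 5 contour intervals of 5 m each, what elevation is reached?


elevation = 476 + 5 * 5 = 501 m

501 m


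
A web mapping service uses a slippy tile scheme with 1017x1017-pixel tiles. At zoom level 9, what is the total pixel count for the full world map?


tiles per axis = 2^9 = 512
total tiles = 512^2 = 262144
pixels per axis = 512 * 1017 = 520704
total pixels = 520704^2 = 271132655616

271132655616 pixels


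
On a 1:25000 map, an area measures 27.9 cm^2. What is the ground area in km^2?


ground_area = 27.9 * (25000/100)^2 = 1743750.0 m^2 = 1.74375 km^2 ≈ 1.744 km^2

1.744 km^2


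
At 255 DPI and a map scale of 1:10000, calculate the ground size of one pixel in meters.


pixel_cm = 2.54 / 255 ≈ 0.009961 cm
ground = pixel_cm * 10000 / 100 = 2.54 * 10000 / (255 * 100) = 25400 / 25500 ≈ 1.0 m

1.0 m


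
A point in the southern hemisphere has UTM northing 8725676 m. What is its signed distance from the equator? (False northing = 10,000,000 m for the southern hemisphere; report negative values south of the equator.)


For southern: actual = 8725676 - 10000000 = -1274324 m

-1274324 m


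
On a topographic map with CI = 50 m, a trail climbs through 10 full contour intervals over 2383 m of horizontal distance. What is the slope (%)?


elevation change = 10 * 50 = 500 m
slope = 500 / 2383 * 100 = 21.0%

21.0%


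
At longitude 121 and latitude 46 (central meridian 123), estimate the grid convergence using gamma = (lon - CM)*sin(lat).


gamma = (121 - 123) * sin(46) = -2 * 0.71934 = -1.439 degrees

-1.439 degrees


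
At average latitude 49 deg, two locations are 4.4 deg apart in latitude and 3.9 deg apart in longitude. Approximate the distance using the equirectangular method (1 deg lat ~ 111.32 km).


dlat_km = 4.4 * 111.32 = 489.808
dlon_km = 3.9 * 111.32 * cos(49) ≈ 284.827
dist = sqrt(489.808^2 + 284.827^2) ≈ 566.6 km

566.6 km


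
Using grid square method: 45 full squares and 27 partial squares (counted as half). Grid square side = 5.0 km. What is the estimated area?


effective squares = 45 + 27 * 0.5 = 58.5
area = 58.5 * 25.0 = 1462.5 km^2

1462.5 km^2


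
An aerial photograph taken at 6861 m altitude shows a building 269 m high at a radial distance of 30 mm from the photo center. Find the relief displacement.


d = h * r / H = 269 * 30 / 6861 = 1.18 mm

1.18 mm


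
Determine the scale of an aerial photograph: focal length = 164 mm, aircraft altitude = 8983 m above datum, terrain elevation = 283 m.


scale = f / (H - h) = 164 mm / 8700 m = 164 / 8700000 = 1:53049

1:53049


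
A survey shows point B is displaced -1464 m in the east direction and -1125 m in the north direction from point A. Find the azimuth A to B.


az = atan2(-1464, -1125) = -127.5 deg
adjusted to 0-360: 232.5 degrees

232.5 degrees


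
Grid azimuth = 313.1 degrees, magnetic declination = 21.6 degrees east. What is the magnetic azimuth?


magnetic azimuth = grid azimuth - declination (east +ve)
mag_az = 313.1 - 21.6 = 291.5 degrees

291.5 degrees


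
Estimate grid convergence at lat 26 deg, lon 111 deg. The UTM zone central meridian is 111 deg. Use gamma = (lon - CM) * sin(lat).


gamma = (111 - 111) * sin(26) = 0 * 0.438371 = 0.0 degrees

0.0 degrees


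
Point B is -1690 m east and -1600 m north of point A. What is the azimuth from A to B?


az = atan2(-1690, -1600) = -133.4 deg
adjusted to 0-360: 226.6 degrees

226.6 degrees


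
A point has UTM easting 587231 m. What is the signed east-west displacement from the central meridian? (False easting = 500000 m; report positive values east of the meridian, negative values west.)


displacement = 587231 - 500000 = 87231 m

87231 m


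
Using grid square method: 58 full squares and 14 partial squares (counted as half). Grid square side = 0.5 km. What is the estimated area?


effective squares = 58 + 14 * 0.5 = 65.0
area = 65.0 * 0.25 = 16.25 km^2

16.25 km^2


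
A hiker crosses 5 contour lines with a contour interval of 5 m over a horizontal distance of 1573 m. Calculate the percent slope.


elevation change = 5 * 5 = 25 m
slope = 25 / 1573 * 100 = 1.6%

1.6%


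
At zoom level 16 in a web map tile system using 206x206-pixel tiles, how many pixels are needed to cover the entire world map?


tiles per axis = 2^16 = 65536
total tiles = 65536^2 = 4294967296
pixels per axis = 65536 * 206 = 13500416
total pixels = 13500416^2 = 182261232173056

182261232173056 pixels


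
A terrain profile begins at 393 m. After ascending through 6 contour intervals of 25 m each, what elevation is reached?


elevation = 393 + 6 * 25 = 543 m

543 m


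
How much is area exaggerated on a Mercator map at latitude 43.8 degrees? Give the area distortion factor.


area_distortion = 1/cos^2(43.8) = 1.92

1.92


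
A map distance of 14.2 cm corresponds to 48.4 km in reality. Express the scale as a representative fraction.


ground = 48.4 km = 4840000 cm; RF denominator = ground / map = 4840000 / 14.2 ≈ 340845; RF = 1:340845

1:340845


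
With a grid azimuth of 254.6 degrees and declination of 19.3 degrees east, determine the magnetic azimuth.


magnetic azimuth = grid azimuth - declination (east +ve)
mag_az = 254.6 - 19.3 = 235.3 degrees

235.3 degrees


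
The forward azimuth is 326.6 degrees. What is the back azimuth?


back azimuth = (326.6 + 180) mod 360 = 146.6 degrees

146.6 degrees


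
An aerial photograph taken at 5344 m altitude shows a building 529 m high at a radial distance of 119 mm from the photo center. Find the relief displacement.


d = h * r / H = 529 * 119 / 5344 = 11.78 mm

11.78 mm


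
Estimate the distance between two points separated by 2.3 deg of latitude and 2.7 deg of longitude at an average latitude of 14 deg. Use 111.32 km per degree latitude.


dlat_km = 2.3 * 111.32 = 256.036
dlon_km = 2.7 * 111.32 * cos(14) ≈ 291.636
dist = sqrt(256.036^2 + 291.636^2) ≈ 388.1 km

388.1 km


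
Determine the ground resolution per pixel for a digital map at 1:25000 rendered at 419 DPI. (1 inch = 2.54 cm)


pixel_cm = 2.54 / 419 ≈ 0.006062 cm
ground = pixel_cm * 25000 / 100 = 2.54 * 25000 / (419 * 100) = 63500 / 41900 ≈ 1.52 m

1.52 m


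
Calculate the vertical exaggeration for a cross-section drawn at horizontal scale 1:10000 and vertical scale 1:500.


VE = horizontal_scale / vertical_scale = 10000 / 500 = 20.0

20.0x


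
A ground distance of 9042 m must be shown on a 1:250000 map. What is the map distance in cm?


map_cm = 9042 * 100 / 250000 = 3.6168 cm ≈ 3.62 cm

3.62 cm


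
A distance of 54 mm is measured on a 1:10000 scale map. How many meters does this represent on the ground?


ground = 54 mm * 10000 / 1000 = 540.0 m

540.0 m


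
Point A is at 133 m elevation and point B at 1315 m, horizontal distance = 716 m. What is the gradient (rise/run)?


gradient = (1315 - 133) / 716 = 1182 / 716 = 1.6508

1.6508


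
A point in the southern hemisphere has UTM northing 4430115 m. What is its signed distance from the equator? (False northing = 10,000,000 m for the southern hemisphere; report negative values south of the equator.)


For southern: actual = 4430115 - 10000000 = -5569885 m

-5569885 m


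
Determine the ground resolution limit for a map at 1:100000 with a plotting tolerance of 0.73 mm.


ground = 0.73 mm * 100000 / 1000 = 73.0 m

73.0 m


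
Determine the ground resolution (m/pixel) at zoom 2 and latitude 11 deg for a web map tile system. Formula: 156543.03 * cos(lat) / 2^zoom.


res = 156543.03 * cos(11) / 2^2 = 156543.03 * 0.98162718 / 4 = 38416.72 m/pixel

38416.72 m/pixel


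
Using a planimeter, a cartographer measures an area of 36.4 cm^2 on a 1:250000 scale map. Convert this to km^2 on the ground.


ground_area = 36.4 * (250000/100)^2 = 227500000.0 m^2 = 227.5 km^2

227.5 km^2


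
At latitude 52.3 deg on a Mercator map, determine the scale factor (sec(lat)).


SF = 1 / cos(52.3) = 1 / 0.611527 = 1.635

1.635


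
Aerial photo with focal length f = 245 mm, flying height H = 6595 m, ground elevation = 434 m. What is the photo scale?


scale = f / (H - h) = 245 mm / 6161 m = 245 / 6161000 = 1:25147

1:25147


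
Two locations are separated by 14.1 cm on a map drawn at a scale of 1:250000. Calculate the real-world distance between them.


ground = 14.1 cm * 250000 / 100 = 35250.0 m = 35.25 km

35.25 km


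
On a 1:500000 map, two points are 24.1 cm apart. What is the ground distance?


ground = 24.1 cm * 500000 / 100 = 120500.0 m = 120.5 km

120.5 km


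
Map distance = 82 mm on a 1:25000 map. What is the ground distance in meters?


ground = 82 mm * 25000 / 1000 = 2050.0 m

2050.0 m


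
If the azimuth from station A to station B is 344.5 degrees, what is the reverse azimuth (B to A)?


back azimuth = (344.5 + 180) mod 360 = 164.5 degrees

164.5 degrees


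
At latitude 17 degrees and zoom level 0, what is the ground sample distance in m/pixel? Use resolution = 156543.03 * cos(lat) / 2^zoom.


res = 156543.03 * cos(17) / 2^0 = 156543.03 * 0.95630476 / 1 = 149702.84 m/pixel

149702.84 m/pixel


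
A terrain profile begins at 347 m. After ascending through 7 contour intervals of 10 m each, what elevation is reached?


elevation = 347 + 7 * 10 = 417 m

417 m


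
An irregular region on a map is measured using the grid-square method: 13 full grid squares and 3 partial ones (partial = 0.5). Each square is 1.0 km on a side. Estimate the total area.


effective squares = 13 + 3 * 0.5 = 14.5
area = 14.5 * 1.0 = 14.5 km^2

14.5 km^2


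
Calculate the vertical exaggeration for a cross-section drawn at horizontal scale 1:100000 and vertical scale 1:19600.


VE = horizontal_scale / vertical_scale = 100000 / 19600 ≈ 5.1

5.1x


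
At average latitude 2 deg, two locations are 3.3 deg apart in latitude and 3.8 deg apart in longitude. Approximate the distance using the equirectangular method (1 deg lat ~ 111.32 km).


dlat_km = 3.3 * 111.32 = 367.356
dlon_km = 3.8 * 111.32 * cos(2) ≈ 422.758
dist = sqrt(367.356^2 + 422.758^2) ≈ 560.1 km

560.1 km


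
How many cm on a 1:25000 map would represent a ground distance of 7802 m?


map_cm = 7802 * 100 / 25000 = 31.208 cm ≈ 31.21 cm

31.21 cm


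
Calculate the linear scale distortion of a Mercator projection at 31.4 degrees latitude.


SF = 1 / cos(31.4) = 1 / 0.853551 = 1.172

1.172


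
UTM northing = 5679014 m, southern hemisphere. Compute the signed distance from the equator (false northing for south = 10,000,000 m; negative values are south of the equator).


For southern: actual = 5679014 - 10000000 = -4320986 m

-4320986 m


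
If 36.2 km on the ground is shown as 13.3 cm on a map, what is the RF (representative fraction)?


ground = 36.2 km = 3620000 cm; RF denominator = ground / map = 3620000 / 13.3 ≈ 272180; RF = 1:272180

1:272180


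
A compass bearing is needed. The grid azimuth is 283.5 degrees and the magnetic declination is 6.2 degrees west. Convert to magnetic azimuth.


magnetic azimuth = grid azimuth - declination (east +ve)
mag_az = 283.5 - -6.2 = 289.7 degrees

289.7 degrees


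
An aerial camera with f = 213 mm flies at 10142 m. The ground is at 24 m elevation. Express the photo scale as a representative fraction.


scale = f / (H - h) = 213 mm / 10118 m = 213 / 10118000 = 1:47502

1:47502


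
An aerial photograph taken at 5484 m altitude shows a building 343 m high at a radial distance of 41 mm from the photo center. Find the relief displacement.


d = h * r / H = 343 * 41 / 5484 = 2.56 mm

2.56 mm


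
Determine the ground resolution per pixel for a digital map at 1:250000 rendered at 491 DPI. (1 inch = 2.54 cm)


pixel_cm = 2.54 / 491 ≈ 0.005173 cm
ground = pixel_cm * 250000 / 100 = 2.54 * 250000 / (491 * 100) = 635000 / 49100 ≈ 12.93 m

12.93 m


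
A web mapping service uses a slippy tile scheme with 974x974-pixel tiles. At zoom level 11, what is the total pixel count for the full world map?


tiles per axis = 2^11 = 2048
total tiles = 2048^2 = 4194304
pixels per axis = 2048 * 974 = 1994752
total pixels = 1994752^2 = 3979035541504

3979035541504 pixels


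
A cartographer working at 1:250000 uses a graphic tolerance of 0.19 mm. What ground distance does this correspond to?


ground = 0.19 mm * 250000 / 1000 = 47.5 m

47.5 m


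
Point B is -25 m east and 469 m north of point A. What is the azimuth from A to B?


az = atan2(-25, 469) = -3.1 deg
adjusted to 0-360: 356.9 degrees

356.9 degrees


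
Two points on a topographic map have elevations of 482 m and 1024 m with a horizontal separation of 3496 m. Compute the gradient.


gradient = (1024 - 482) / 3496 = 542 / 3496 = 0.155

0.155


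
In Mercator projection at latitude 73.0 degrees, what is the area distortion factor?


area_distortion = 1/cos^2(73.0) = 11.698

11.698


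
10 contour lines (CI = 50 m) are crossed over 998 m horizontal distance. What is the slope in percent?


elevation change = 10 * 50 = 500 m
slope = 500 / 998 * 100 = 50.1%

50.1%


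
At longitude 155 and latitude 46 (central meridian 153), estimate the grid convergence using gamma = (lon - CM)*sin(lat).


gamma = (155 - 153) * sin(46) = 2 * 0.71934 = 1.439 degrees

1.439 degrees


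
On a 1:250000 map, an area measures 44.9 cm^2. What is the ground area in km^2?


ground_area = 44.9 * (250000/100)^2 = 280625000.0 m^2 = 280.625 km^2

280.625 km^2


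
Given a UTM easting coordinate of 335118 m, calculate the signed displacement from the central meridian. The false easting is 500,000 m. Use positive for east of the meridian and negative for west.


displacement = 335118 - 500000 = -164882 m

-164882 m


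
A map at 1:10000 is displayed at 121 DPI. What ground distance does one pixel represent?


pixel_cm = 2.54 / 121 ≈ 0.020992 cm
ground = pixel_cm * 10000 / 100 = 2.54 * 10000 / (121 * 100) = 25400 / 12100 ≈ 2.1 m

2.1 m


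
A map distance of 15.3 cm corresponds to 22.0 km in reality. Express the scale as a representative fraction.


ground = 22.0 km = 2200000 cm; RF denominator = ground / map = 2200000 / 15.3 ≈ 143791; RF = 1:143791

1:143791


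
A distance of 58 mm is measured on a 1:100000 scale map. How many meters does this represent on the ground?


ground = 58 mm * 100000 / 1000 = 5800.0 m

5800.0 m


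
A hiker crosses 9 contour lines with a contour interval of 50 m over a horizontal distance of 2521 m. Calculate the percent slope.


elevation change = 9 * 50 = 450 m
slope = 450 / 2521 * 100 = 17.9%

17.9%


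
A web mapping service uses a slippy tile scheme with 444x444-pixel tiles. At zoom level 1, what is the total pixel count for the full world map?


tiles per axis = 2^1 = 2
total tiles = 2^2 = 4
pixels per axis = 2 * 444 = 888
total pixels = 888^2 = 788544

788544 pixels


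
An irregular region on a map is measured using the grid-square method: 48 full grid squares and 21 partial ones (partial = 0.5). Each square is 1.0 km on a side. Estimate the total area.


effective squares = 48 + 21 * 0.5 = 58.5
area = 58.5 * 1.0 = 58.5 km^2

58.5 km^2


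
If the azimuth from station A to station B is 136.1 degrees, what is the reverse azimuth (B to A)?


back azimuth = (136.1 + 180) mod 360 = 316.1 degrees

316.1 degrees


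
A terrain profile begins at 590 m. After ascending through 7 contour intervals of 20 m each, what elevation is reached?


elevation = 590 + 7 * 20 = 730 m

730 m


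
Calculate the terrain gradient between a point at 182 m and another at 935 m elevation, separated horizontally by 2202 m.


gradient = (935 - 182) / 2202 = 753 / 2202 = 0.342

0.342


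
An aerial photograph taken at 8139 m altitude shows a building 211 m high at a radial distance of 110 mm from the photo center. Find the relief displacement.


d = h * r / H = 211 * 110 / 8139 = 2.85 mm

2.85 mm


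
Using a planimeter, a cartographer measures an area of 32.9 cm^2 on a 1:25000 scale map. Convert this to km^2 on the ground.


ground_area = 32.9 * (25000/100)^2 = 2056250.0 m^2 = 2.05625 km^2 ≈ 2.056 km^2

2.056 km^2


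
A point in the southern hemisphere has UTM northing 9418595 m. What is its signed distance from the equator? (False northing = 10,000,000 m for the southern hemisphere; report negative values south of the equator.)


For southern: actual = 9418595 - 10000000 = -581405 m

-581405 m


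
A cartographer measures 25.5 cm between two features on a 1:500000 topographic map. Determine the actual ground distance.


ground = 25.5 cm * 500000 / 100 = 127500.0 m = 127.5 km

127.5 km


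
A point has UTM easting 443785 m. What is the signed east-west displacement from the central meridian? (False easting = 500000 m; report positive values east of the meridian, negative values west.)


displacement = 443785 - 500000 = -56215 m

-56215 m


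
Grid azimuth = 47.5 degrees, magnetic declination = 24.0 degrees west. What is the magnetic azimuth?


magnetic azimuth = grid azimuth - declination (east +ve)
mag_az = 47.5 - -24.0 = 71.5 degrees

71.5 degrees


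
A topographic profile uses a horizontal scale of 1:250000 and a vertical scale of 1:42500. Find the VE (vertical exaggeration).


VE = horizontal_scale / vertical_scale = 250000 / 42500 ≈ 5.9

5.9x


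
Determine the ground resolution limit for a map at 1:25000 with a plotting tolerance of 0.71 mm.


ground = 0.71 mm * 25000 / 1000 = 17.75 m

17.75 m


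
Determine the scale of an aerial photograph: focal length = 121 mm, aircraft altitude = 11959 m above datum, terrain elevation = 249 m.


scale = f / (H - h) = 121 mm / 11710 m = 121 / 11710000 = 1:96777

1:96777


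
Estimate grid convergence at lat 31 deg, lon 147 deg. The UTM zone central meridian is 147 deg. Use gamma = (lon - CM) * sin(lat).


gamma = (147 - 147) * sin(31) = 0 * 0.515038 = 0.0 degrees

0.0 degrees


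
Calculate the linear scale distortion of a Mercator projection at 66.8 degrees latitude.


SF = 1 / cos(66.8) = 1 / 0.393942 = 2.538

2.538


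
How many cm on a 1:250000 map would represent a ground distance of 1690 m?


map_cm = 1690 * 100 / 250000 = 0.676 cm ≈ 0.68 cm

0.68 cm


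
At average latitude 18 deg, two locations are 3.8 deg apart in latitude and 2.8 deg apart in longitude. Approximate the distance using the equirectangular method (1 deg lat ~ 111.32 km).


dlat_km = 3.8 * 111.32 = 423.016
dlon_km = 2.8 * 111.32 * cos(18) ≈ 296.441
dist = sqrt(423.016^2 + 296.441^2) ≈ 516.5 km

516.5 km


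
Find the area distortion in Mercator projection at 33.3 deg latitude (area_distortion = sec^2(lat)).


area_distortion = 1/cos^2(33.3) = 1.431

1.431


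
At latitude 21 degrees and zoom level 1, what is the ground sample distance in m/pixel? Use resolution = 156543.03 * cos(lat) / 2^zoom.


res = 156543.03 * cos(21) / 2^1 = 156543.03 * 0.93358043 / 2 = 73072.75 m/pixel

73072.75 m/pixel


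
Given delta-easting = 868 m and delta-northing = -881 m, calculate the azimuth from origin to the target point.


az = atan2(868, -881) = 135.4 deg
adjusted to 0-360: 135.4 degrees

135.4 degrees


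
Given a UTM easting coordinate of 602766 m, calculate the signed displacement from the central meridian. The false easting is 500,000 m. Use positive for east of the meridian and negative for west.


displacement = 602766 - 500000 = 102766 m

102766 m


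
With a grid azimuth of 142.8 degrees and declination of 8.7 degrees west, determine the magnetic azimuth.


magnetic azimuth = grid azimuth - declination (east +ve)
mag_az = 142.8 - -8.7 = 151.5 degrees

151.5 degrees


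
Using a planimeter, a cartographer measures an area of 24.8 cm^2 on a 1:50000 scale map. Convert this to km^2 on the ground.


ground_area = 24.8 * (50000/100)^2 = 6200000.0 m^2 = 6.2 km^2

6.2 km^2


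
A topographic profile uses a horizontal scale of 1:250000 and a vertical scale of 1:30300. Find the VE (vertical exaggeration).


VE = horizontal_scale / vertical_scale = 250000 / 30300 ≈ 8.3

8.3x


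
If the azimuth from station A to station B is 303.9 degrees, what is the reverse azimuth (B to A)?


back azimuth = (303.9 + 180) mod 360 = 123.9 degrees

123.9 degrees


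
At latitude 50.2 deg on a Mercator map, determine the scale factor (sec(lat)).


SF = 1 / cos(50.2) = 1 / 0.64011 = 1.562

1.562


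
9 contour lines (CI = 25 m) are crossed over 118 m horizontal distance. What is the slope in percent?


elevation change = 9 * 25 = 225 m
slope = 225 / 118 * 100 = 190.7%

190.7%


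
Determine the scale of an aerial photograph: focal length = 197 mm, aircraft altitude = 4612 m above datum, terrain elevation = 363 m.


scale = f / (H - h) = 197 mm / 4249 m = 197 / 4249000 = 1:21569

1:21569


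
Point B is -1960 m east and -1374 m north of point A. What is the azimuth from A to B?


az = atan2(-1960, -1374) = -125.0 deg
adjusted to 0-360: 235.0 degrees

235.0 degrees


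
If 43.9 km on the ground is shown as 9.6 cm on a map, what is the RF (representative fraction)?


ground = 43.9 km = 4390000 cm; RF denominator = ground / map = 4390000 / 9.6 ≈ 457292; RF = 1:457292

1:457292


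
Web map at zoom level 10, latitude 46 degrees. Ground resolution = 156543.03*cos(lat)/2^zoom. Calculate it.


res = 156543.03 * cos(46) / 2^10 = 156543.03 * 0.69465837 / 1024 = 106.2 m/pixel

106.2 m/pixel


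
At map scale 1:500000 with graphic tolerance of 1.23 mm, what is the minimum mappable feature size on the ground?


ground = 1.23 mm * 500000 / 1000 = 615.0 m

615.0 m


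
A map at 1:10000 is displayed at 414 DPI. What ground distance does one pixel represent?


pixel_cm = 2.54 / 414 ≈ 0.006135 cm
ground = pixel_cm * 10000 / 100 = 2.54 * 10000 / (414 * 100) = 25400 / 41400 ≈ 0.61 m

0.61 m


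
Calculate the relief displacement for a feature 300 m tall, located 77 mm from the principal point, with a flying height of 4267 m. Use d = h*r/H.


d = h * r / H = 300 * 77 / 4267 = 5.41 mm

5.41 mm


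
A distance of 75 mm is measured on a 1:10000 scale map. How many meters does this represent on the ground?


ground = 75 mm * 10000 / 1000 = 750.0 m

750.0 m


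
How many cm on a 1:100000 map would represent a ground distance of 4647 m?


map_cm = 4647 * 100 / 100000 = 4.647 cm ≈ 4.65 cm

4.65 cm


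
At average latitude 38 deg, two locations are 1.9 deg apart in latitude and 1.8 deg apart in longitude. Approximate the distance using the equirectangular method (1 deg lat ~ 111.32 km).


dlat_km = 1.9 * 111.32 = 211.508
dlon_km = 1.8 * 111.32 * cos(38) ≈ 157.898
dist = sqrt(211.508^2 + 157.898^2) ≈ 263.9 km

263.9 km


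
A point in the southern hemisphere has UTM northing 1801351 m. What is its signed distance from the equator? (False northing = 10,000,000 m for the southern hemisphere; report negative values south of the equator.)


For southern: actual = 1801351 - 10000000 = -8198649 m

-8198649 m


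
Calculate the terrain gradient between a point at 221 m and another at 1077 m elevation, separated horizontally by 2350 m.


gradient = (1077 - 221) / 2350 = 856 / 2350 = 0.3643

0.3643


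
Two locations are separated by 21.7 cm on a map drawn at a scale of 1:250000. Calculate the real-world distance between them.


ground = 21.7 cm * 250000 / 100 = 54250.0 m = 54.25 km

54.25 km


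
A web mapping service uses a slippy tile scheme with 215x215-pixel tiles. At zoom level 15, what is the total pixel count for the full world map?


tiles per axis = 2^15 = 32768
total tiles = 32768^2 = 1073741824
pixels per axis = 32768 * 215 = 7045120
total pixels = 7045120^2 = 49633715814400

49633715814400 pixels


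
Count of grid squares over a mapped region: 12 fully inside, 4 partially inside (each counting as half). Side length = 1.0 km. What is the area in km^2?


effective squares = 12 + 4 * 0.5 = 14.0
area = 14.0 * 1.0 = 14.0 km^2

14.0 km^2


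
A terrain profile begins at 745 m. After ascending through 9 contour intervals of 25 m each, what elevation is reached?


elevation = 745 + 9 * 25 = 970 m

970 m


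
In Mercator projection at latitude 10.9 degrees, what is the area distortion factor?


area_distortion = 1/cos^2(10.9) = 1.037

1.037


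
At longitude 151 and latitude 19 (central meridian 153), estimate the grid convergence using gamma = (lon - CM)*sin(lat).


gamma = (151 - 153) * sin(19) = -2 * 0.325568 = -0.651 degrees

-0.651 degrees


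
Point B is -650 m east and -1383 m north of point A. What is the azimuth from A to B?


az = atan2(-650, -1383) = -154.8 deg
adjusted to 0-360: 205.2 degrees

205.2 degrees
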